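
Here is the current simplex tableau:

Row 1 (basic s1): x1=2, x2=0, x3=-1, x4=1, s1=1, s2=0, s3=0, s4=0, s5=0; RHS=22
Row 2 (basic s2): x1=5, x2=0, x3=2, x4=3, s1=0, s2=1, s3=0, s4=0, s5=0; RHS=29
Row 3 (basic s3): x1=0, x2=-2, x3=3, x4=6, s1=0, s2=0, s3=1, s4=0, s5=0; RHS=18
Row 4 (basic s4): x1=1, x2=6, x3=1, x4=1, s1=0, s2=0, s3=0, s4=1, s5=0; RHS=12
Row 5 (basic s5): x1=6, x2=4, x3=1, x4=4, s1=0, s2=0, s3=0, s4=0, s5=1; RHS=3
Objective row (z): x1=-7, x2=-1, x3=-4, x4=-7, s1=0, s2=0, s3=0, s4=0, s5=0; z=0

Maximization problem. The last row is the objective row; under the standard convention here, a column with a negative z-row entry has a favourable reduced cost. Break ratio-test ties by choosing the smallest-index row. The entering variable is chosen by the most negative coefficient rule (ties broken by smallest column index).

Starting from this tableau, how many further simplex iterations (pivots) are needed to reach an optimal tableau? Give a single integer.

pivot: x1 in, s5 out → z = 7/2
pivot: x3 in, x1 out → z = 12
No improving column remains; optimal.

2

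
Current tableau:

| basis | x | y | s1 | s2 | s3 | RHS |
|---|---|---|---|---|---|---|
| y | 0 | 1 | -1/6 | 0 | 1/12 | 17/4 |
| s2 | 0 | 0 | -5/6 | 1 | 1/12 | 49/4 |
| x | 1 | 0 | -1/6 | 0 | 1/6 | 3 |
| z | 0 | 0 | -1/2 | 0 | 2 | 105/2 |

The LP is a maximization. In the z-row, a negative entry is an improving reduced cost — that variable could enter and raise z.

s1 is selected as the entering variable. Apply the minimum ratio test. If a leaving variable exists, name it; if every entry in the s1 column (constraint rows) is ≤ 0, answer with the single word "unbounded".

unbounded

s1-column entries: row 1: -1/6, row 2: -5/6, row 3: -1/6. All ≤ 0, so s1 can increase without bound; the LP is unbounded in this direction.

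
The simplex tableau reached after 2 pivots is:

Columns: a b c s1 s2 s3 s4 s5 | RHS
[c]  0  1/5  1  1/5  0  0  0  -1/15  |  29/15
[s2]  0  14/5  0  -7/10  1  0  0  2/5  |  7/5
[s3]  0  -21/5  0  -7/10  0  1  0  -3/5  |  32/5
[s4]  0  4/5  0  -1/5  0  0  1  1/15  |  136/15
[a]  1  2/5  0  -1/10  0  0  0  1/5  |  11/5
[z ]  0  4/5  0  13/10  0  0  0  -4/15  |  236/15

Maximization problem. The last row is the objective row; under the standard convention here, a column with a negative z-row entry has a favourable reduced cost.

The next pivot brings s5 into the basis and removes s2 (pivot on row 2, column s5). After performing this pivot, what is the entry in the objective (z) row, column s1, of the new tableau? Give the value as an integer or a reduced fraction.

Pivot element is row 2, column s5: 2/5.
Normalize row 2: new (row 2, s1) = (-7/10)/(2/5) = -7/4.
z-row ← z-row − (-4/15)·(new row 2): 13/10 − (-4/15)·(-7/4) = 5/6.

5/6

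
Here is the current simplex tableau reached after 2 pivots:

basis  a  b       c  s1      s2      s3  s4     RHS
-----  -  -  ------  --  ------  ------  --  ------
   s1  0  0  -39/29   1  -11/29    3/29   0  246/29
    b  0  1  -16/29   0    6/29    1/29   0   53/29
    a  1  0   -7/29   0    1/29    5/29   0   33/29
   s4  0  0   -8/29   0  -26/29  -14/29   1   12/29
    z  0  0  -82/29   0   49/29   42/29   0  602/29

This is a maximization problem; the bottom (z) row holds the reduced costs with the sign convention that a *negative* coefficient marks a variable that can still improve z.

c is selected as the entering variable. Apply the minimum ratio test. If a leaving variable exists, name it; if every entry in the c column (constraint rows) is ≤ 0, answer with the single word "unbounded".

unbounded

c-column entries: row 1: -39/29, row 2: -16/29, row 3: -7/29, row 4: -8/29. All ≤ 0, so c can increase without bound; the LP is unbounded in this direction.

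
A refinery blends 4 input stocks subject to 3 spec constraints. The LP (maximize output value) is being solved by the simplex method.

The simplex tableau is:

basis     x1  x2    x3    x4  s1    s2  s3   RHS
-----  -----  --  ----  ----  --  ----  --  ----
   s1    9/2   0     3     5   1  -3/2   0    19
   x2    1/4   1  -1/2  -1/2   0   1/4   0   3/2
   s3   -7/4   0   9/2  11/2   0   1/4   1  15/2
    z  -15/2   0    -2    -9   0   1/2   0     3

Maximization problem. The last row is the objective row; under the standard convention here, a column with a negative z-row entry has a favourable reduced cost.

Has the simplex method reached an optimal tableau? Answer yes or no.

Column x1 has objective-row coefficient -15/2, which is negative; an improving pivot exists, so not yet optimal.

no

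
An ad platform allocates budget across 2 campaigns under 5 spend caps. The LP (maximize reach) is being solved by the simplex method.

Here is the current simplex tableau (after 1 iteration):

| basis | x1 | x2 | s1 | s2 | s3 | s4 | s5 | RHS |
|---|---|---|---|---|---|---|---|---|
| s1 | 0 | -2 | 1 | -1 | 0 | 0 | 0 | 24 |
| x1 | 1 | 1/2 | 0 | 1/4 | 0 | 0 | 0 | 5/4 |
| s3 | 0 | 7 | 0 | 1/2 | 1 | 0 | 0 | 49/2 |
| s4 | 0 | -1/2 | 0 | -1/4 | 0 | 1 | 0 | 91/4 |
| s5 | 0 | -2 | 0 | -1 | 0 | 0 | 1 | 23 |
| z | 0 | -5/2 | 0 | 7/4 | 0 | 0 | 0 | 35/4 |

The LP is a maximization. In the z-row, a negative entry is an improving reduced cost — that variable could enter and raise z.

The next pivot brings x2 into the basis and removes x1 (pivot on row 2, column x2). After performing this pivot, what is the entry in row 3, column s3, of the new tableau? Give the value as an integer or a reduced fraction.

1

Pivot element is row 2, column x2: 1/2.
Normalize row 2: new (row 2, s3) = 0/(1/2) = 0.
row 3 ← row 3 − 7·(new row 2): 1 − 7·0 = 1.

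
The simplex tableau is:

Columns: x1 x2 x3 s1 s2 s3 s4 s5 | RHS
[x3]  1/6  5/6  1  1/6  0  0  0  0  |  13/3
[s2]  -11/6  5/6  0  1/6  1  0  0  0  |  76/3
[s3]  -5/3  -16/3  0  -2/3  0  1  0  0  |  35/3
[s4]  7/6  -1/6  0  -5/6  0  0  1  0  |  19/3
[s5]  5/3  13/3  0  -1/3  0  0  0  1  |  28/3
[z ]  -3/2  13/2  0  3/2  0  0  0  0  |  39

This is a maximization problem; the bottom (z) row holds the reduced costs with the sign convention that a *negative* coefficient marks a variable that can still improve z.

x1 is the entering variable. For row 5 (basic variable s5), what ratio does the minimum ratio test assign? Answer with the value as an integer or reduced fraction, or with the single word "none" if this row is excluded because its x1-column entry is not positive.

28/5

Ratio = RHS / (x1 entry) = (28/3) / (5/3) = 28/5.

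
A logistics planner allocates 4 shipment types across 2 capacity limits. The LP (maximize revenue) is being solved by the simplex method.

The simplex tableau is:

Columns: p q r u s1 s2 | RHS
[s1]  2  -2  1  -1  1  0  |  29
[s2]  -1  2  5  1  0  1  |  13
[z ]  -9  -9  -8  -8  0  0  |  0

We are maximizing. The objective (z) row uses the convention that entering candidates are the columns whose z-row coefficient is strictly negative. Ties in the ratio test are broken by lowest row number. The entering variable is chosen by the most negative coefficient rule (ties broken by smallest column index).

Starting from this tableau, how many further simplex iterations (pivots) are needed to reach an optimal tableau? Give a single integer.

3

pivot: p in, s1 out → z = 261/2
pivot: q in, s2 out → z = 1251/2
pivot: u in, q out → z = 818
No improving column remains; optimal.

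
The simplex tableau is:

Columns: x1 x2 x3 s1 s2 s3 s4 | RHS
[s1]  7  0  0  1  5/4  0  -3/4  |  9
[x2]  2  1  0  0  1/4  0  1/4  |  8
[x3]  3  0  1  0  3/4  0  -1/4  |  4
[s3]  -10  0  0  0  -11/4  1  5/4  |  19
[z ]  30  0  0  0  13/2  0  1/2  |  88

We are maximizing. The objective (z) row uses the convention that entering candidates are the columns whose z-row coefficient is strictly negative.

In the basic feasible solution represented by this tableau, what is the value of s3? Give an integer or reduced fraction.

s3 is basic (row 4); its value is the RHS of that row: 19.

19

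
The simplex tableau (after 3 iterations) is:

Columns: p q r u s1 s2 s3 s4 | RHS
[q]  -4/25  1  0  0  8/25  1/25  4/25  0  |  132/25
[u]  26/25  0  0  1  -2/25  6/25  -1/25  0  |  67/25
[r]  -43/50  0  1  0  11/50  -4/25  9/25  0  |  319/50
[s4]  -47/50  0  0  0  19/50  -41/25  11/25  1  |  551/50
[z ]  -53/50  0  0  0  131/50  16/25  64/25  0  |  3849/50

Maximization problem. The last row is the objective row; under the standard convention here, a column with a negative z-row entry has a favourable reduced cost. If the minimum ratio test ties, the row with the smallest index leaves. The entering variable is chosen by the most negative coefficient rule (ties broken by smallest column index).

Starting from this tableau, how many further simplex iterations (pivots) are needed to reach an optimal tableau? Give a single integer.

1

pivot: p in, u out → z = 4145/52
No improving column remains; optimal.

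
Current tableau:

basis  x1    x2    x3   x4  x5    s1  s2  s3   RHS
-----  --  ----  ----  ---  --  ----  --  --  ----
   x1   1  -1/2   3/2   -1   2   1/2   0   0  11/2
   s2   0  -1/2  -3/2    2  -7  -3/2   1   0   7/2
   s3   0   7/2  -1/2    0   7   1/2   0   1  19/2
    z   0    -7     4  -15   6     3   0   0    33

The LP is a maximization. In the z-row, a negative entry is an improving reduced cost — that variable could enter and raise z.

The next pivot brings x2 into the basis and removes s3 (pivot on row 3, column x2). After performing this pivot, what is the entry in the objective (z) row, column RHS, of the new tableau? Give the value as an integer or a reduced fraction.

Pivot element is row 3, column x2: 7/2.
Normalize row 3: new (row 3, RHS) = (19/2)/(7/2) = 19/7.
z-row ← z-row − (-7)·(new row 3): 33 − (-7)·(19/7) = 52.

52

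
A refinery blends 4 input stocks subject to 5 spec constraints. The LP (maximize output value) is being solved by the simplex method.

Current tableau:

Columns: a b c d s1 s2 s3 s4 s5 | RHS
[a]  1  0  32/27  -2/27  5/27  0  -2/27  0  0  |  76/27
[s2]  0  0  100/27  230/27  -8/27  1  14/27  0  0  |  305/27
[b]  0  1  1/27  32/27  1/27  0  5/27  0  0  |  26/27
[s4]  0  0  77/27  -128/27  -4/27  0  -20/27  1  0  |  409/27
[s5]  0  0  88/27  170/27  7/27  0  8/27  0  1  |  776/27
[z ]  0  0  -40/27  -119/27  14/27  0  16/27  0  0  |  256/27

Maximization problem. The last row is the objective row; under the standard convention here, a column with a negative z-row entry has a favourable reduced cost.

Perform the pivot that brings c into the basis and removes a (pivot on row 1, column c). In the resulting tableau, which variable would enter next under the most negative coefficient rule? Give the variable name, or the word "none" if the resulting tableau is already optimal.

d

Pivot element 32/27. New z-row = old z-row − (-40/27)·(row 1/(32/27)).
Updated z-row coefficients: a: 5/4, b: 0, c: 0, d: -9/2, s1: 3/4, s2: 0, s3: 1/2, s4: 0, s5: 0.
The most negative is -9/2 in column d, so d would enter next.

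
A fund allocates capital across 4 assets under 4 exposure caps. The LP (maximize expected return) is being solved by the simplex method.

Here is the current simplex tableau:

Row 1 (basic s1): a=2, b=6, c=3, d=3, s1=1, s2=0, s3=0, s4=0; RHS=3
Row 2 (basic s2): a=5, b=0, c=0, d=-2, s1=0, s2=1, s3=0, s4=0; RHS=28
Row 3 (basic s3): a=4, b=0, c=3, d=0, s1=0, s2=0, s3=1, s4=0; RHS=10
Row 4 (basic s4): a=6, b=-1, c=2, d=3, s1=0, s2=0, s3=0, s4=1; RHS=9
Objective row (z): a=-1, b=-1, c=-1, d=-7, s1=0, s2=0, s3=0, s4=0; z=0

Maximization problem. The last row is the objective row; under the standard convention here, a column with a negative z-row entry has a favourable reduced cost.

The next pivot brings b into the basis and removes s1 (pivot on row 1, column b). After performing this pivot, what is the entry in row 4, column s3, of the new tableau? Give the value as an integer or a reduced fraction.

0

Pivot element is row 1, column b: 6.
Normalize row 1: new (row 1, s3) = 0/6 = 0.
row 4 ← row 4 − (-1)·(new row 1): 0 − (-1)·0 = 0.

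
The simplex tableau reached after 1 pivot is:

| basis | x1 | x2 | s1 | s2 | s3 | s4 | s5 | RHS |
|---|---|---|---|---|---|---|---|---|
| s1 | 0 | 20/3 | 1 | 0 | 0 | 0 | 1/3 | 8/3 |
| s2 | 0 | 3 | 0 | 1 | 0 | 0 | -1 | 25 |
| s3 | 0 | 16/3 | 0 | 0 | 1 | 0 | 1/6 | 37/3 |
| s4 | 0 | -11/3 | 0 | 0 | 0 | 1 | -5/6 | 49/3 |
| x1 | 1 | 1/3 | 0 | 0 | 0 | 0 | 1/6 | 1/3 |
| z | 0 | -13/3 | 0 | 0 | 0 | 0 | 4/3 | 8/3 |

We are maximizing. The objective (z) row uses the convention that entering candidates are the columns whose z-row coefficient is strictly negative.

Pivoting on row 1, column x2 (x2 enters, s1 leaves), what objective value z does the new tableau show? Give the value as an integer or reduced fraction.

Minimum ratio for x2: (8/3)/(20/3) = 2/5.
z changes by −(z-row coeff of x2)·ratio = −(-13/3)·(2/5) = 26/15.
New z = 8/3 + (26/15) = 22/5.

22/5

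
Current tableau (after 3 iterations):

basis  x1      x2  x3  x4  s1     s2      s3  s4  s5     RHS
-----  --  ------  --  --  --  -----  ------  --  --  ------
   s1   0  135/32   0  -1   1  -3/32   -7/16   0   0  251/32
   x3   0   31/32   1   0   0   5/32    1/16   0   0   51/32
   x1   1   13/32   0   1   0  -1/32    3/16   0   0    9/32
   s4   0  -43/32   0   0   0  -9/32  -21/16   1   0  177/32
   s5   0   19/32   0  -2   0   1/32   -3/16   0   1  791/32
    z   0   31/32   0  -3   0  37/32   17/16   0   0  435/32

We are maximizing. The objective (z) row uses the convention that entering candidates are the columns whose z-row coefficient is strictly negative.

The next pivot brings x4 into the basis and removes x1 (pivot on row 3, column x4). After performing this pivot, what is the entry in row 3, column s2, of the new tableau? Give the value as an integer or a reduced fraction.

-1/32

Pivot element is row 3, column x4: 1.
Normalize row 3: new (row 3, s2) = (-1/32)/1 = -1/32.
Row 3 is the pivot row, so the entry is -1/32.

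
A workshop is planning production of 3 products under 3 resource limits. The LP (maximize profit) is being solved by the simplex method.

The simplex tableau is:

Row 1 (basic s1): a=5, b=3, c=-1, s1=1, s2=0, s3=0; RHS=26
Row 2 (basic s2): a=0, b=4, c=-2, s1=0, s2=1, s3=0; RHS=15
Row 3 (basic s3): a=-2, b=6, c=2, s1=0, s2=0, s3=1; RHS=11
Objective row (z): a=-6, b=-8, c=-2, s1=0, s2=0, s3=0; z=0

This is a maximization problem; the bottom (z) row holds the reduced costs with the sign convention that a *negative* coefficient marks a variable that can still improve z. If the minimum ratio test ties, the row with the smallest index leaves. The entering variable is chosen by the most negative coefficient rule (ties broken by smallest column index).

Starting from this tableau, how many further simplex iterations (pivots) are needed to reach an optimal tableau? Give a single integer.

pivot: b in, s3 out → z = 44/3
pivot: a in, s1 out → z = 797/18
pivot: c in, b out → z = 74
No improving column remains; optimal.

3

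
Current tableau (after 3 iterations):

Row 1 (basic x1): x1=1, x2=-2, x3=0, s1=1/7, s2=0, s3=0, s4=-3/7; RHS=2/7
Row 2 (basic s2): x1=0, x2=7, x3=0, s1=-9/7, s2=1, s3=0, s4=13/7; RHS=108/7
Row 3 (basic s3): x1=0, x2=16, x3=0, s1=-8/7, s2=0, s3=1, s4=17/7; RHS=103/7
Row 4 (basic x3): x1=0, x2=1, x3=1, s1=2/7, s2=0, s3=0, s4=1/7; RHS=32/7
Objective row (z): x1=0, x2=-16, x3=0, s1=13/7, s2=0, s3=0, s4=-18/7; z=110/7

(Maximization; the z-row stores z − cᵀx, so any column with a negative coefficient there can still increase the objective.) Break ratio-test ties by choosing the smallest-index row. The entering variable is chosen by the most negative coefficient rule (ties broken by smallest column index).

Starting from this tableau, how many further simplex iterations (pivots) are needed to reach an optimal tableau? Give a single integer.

2

pivot: x2 in, s3 out → z = 213/7
pivot: s4 in, x2 out → z = 532/17
No improving column remains; optimal.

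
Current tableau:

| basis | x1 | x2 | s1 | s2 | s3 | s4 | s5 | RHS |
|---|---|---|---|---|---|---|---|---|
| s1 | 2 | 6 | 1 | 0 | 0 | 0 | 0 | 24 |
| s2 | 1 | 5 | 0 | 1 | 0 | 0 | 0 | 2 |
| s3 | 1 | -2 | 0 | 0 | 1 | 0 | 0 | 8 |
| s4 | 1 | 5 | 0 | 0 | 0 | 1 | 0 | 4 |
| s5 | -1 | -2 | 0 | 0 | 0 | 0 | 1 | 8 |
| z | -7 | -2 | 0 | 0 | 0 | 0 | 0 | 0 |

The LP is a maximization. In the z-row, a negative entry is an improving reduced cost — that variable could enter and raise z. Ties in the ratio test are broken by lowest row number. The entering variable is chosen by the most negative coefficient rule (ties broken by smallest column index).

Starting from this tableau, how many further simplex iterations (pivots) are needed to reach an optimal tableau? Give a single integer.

1

pivot: x1 in, s2 out → z = 14
No improving column remains; optimal.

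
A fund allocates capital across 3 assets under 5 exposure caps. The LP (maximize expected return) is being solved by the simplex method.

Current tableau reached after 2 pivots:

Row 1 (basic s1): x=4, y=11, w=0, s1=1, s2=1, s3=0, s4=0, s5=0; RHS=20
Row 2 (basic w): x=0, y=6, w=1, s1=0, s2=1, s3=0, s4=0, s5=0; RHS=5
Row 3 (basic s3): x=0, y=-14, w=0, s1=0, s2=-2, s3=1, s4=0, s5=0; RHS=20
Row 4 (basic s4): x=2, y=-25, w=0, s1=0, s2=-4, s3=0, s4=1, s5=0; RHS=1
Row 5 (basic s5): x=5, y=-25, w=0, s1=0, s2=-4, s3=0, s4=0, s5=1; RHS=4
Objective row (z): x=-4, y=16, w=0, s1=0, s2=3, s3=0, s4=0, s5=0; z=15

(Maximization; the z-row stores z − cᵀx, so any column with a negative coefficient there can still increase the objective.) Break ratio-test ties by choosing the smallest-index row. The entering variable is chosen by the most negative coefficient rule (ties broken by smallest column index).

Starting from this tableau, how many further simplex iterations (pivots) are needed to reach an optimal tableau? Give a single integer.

3

pivot: x in, s4 out → z = 17
pivot: y in, s5 out → z = 459/25
pivot: s4 in, s1 out → z = 3157/155
No improving column remains; optimal.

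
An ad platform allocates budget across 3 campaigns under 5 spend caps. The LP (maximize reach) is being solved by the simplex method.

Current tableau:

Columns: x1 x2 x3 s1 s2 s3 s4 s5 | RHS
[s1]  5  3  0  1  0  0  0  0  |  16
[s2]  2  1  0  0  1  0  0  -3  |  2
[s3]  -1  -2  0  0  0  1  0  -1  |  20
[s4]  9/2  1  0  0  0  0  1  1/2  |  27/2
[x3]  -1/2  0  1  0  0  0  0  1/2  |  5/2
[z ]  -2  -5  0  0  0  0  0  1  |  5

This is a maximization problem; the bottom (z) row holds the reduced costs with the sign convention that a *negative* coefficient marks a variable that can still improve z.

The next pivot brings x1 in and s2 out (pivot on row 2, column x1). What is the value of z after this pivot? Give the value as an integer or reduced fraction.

Minimum ratio for x1: 2/2 = 1.
z changes by −(z-row coeff of x1)·ratio = −(-2)·1 = 2.
New z = 5 + 2 = 7.

7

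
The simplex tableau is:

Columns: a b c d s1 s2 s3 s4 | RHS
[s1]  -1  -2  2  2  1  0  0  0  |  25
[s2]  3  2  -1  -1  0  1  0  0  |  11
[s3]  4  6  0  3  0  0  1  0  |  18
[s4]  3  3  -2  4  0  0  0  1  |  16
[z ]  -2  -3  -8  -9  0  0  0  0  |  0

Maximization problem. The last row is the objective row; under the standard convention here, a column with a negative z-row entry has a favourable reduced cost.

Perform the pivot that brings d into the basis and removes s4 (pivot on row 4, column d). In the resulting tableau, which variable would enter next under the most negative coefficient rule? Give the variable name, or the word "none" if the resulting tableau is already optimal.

Pivot element 4. New z-row = old z-row − (-9)·(row 4/4).
Updated z-row coefficients: a: 19/4, b: 15/4, c: -25/2, d: 0, s1: 0, s2: 0, s3: 0, s4: 9/4.
The most negative is -25/2 in column c, so c would enter next.

c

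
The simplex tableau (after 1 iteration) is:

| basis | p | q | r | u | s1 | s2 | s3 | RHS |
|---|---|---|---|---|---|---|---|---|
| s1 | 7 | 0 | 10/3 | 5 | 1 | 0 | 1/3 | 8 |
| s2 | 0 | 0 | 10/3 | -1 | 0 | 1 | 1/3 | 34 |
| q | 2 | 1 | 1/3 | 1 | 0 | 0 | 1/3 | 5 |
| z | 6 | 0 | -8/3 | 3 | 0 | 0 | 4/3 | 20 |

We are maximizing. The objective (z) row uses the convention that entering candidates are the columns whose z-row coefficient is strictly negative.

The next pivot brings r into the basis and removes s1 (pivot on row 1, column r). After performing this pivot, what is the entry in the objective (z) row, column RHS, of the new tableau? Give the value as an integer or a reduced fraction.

Pivot element is row 1, column r: 10/3.
Normalize row 1: new (row 1, RHS) = 8/(10/3) = 12/5.
z-row ← z-row − (-8/3)·(new row 1): 20 − (-8/3)·(12/5) = 132/5.

132/5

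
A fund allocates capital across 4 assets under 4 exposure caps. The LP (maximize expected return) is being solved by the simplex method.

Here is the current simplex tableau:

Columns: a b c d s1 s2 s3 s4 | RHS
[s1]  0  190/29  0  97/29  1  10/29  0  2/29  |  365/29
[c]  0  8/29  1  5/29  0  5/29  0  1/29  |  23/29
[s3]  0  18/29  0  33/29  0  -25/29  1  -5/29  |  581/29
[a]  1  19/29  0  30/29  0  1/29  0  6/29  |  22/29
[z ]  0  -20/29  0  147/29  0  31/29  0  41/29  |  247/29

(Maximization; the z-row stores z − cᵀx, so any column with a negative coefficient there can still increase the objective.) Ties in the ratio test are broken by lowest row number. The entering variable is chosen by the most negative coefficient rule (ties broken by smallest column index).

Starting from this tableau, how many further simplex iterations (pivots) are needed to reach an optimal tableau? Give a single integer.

pivot: b in, a out → z = 177/19
No improving column remains; optimal.

1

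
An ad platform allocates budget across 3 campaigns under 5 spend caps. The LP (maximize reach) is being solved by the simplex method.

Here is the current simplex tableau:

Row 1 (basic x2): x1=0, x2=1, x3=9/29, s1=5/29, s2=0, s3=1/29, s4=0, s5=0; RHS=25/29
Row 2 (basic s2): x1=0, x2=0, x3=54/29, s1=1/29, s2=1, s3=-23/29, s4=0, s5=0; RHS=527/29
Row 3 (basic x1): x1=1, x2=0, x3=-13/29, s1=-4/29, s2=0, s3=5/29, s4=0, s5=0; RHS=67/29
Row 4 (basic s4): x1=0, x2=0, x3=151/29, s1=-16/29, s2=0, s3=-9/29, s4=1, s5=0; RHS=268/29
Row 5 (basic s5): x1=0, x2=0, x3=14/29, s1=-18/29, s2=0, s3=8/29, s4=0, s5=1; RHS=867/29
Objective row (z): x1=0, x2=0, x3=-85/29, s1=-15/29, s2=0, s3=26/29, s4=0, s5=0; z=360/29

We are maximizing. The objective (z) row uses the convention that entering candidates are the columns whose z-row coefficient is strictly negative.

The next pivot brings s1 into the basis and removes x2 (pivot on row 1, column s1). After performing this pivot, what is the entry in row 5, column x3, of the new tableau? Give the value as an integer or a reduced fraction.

Pivot element is row 1, column s1: 5/29.
Normalize row 1: new (row 1, x3) = (9/29)/(5/29) = 9/5.
row 5 ← row 5 − (-18/29)·(new row 1): 14/29 − (-18/29)·(9/5) = 8/5.

8/5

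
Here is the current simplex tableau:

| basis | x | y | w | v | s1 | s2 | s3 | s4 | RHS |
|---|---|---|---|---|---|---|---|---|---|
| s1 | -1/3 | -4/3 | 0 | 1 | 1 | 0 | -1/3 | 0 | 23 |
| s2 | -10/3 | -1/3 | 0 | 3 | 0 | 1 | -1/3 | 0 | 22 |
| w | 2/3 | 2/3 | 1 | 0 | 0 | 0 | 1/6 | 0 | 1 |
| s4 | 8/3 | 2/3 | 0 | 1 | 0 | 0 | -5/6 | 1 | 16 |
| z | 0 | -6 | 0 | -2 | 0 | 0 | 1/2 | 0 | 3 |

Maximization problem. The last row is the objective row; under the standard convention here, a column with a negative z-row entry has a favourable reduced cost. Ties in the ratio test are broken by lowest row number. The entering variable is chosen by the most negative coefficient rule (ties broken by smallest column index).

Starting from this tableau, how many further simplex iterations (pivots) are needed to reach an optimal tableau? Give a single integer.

pivot: y in, w out → z = 12
pivot: v in, s2 out → z = 27
No improving column remains; optimal.

2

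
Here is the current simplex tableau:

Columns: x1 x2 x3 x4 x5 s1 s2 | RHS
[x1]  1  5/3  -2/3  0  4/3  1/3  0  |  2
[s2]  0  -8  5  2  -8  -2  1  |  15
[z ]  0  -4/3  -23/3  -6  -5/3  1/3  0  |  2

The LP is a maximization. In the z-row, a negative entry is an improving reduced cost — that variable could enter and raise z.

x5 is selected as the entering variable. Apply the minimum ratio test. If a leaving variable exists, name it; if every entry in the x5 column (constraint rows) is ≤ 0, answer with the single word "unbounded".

Ratios: row 1 (x1): 2/(4/3) = 3/2; row 2 (s2): entry -8 ≤ 0, skip.
Minimum ratio is in the x1 row, so x1 leaves.

x1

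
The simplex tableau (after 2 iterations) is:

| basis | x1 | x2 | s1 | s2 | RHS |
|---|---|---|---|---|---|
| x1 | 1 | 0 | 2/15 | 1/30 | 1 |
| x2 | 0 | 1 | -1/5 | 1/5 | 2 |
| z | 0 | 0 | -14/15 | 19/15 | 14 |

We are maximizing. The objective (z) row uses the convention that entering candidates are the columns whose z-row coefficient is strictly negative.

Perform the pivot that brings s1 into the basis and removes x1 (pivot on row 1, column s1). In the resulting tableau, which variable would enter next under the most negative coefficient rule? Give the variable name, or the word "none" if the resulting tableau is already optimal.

Pivot element 2/15. New z-row = old z-row − (-14/15)·(row 1/(2/15)).
Updated z-row coefficients: x1: 7, x2: 0, s1: 0, s2: 3/2.
No coefficient is strictly negative; the tableau after this pivot is optimal.

none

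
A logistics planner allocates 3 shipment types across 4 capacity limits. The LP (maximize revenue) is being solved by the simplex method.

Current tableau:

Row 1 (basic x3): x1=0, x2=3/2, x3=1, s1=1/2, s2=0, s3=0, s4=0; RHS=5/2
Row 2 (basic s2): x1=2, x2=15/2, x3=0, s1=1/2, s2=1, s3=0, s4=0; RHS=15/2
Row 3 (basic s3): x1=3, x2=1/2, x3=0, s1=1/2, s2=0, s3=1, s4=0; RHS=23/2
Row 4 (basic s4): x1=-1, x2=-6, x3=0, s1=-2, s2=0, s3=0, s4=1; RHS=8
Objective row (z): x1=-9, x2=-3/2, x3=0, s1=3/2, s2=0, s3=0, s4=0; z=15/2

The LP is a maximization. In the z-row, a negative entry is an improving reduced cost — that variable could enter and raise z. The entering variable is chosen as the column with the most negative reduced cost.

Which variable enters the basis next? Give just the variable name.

Objective-row coefficients: x1: -9, x2: -3/2, x3: 0, s1: 3/2, s2: 0, s3: 0, s4: 0.
The most negative is -9 in column x1, so x1 enters.

x1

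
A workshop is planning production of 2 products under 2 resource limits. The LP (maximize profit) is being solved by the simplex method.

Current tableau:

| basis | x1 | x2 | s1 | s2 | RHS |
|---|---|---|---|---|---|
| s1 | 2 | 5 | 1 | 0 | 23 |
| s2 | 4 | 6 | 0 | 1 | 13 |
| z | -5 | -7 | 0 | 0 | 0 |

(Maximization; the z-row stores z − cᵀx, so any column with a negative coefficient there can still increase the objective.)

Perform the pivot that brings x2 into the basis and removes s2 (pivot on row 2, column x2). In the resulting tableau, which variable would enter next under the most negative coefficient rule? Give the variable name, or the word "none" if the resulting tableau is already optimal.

Pivot element 6. New z-row = old z-row − (-7)·(row 2/6).
Updated z-row coefficients: x1: -1/3, x2: 0, s1: 0, s2: 7/6.
The most negative is -1/3 in column x1, so x1 would enter next.

x1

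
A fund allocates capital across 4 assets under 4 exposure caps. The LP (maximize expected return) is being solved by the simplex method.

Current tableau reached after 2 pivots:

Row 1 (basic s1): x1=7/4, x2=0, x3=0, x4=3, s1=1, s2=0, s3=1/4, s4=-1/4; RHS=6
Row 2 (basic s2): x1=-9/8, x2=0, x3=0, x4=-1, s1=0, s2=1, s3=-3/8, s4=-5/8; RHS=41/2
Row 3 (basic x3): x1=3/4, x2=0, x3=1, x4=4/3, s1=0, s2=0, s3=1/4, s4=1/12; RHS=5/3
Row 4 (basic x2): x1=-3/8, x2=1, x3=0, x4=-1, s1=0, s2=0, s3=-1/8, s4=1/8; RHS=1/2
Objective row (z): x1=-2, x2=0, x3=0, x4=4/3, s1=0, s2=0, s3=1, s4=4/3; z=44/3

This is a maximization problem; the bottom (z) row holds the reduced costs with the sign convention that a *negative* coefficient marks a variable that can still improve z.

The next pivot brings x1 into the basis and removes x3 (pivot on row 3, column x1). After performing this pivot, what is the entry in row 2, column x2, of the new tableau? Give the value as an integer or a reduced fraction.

Pivot element is row 3, column x1: 3/4.
Normalize row 3: new (row 3, x2) = 0/(3/4) = 0.
row 2 ← row 2 − (-9/8)·(new row 3): 0 − (-9/8)·0 = 0.

0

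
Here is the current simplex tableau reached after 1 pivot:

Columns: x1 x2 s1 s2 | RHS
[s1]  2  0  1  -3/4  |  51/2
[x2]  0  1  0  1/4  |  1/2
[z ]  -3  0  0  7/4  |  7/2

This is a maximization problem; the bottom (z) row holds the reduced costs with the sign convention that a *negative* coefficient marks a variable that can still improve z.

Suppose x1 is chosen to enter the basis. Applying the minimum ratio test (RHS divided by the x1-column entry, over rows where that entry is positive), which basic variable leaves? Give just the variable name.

s1

Ratios: row 1 (s1): (51/2)/2 = 51/4; row 2 (x2): entry 0 ≤ 0, skip.
Minimum ratio 51/4 is in the s1 row, so s1 leaves.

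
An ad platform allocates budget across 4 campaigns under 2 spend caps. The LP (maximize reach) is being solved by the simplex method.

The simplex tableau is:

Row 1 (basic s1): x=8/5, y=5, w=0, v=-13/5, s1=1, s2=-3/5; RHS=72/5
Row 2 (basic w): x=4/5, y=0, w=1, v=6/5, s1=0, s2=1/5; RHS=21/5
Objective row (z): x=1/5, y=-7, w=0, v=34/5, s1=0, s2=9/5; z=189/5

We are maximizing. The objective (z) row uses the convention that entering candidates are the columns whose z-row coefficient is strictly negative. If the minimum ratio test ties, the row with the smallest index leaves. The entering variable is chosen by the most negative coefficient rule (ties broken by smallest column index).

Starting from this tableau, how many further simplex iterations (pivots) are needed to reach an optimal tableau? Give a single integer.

pivot: y in, s1 out → z = 1449/25
No improving column remains; optimal.

1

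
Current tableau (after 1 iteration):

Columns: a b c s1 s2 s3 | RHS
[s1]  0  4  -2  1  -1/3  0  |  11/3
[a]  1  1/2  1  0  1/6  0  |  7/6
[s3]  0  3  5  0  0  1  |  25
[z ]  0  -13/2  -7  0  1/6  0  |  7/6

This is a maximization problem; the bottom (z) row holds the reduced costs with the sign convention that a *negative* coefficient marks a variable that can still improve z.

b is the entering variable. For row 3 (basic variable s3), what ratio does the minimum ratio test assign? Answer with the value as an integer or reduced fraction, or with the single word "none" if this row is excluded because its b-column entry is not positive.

Ratio = RHS / (b entry) = 25 / 3 = 25/3.

25/3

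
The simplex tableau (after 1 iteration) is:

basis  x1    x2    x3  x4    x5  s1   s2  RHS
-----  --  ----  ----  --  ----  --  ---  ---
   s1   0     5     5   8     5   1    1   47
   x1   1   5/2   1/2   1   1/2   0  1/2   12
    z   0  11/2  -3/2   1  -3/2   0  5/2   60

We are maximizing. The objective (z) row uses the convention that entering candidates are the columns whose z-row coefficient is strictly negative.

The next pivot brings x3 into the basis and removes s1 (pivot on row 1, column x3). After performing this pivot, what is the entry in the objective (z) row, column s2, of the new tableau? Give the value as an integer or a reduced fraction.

Pivot element is row 1, column x3: 5.
Normalize row 1: new (row 1, s2) = 1/5 = 1/5.
z-row ← z-row − (-3/2)·(new row 1): 5/2 − (-3/2)·(1/5) = 14/5.

14/5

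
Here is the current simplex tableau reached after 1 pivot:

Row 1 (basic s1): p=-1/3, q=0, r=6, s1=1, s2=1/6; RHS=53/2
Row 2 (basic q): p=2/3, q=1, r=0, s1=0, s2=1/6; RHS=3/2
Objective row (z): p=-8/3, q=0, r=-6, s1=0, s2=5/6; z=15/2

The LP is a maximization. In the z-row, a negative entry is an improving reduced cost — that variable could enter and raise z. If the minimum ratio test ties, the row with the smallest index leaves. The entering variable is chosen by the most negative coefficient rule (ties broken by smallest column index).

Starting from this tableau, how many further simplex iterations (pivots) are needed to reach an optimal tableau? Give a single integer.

2

pivot: r in, s1 out → z = 34
pivot: p in, q out → z = 163/4
No improving column remains; optimal.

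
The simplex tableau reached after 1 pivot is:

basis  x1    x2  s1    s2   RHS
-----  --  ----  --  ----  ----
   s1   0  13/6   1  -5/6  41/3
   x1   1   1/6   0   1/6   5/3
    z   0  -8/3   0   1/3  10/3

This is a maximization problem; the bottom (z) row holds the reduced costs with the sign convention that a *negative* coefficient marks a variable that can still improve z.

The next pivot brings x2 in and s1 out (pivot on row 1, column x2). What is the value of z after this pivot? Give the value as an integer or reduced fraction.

262/13

Minimum ratio for x2: (41/3)/(13/6) = 82/13.
z changes by −(z-row coeff of x2)·ratio = −(-8/3)·(82/13) = 656/39.
New z = 10/3 + (656/39) = 262/13.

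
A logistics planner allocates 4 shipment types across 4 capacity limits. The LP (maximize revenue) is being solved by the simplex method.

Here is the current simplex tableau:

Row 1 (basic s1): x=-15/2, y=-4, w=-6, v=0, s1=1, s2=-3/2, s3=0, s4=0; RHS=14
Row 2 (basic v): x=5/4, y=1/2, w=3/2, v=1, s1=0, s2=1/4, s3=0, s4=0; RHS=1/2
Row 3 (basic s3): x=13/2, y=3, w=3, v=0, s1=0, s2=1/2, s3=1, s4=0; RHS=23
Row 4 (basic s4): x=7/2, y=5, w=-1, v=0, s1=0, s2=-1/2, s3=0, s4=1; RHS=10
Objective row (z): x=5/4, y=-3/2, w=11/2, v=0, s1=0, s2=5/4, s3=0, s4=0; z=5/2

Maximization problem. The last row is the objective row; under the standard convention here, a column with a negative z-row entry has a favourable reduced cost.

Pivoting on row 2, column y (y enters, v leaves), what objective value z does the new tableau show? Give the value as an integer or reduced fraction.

4

Minimum ratio for y: (1/2)/(1/2) = 1.
z changes by −(z-row coeff of y)·ratio = −(-3/2)·1 = 3/2.
New z = 5/2 + (3/2) = 4.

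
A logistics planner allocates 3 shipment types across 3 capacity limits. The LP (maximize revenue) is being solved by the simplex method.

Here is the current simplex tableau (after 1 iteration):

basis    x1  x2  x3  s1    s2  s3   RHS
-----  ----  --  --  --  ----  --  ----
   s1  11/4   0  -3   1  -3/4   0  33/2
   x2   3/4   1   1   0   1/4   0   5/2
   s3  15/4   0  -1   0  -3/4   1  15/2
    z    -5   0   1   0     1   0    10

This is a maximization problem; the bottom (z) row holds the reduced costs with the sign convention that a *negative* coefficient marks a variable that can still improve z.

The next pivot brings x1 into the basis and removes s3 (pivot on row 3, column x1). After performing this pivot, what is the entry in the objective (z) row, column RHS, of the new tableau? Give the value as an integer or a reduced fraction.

Pivot element is row 3, column x1: 15/4.
Normalize row 3: new (row 3, RHS) = (15/2)/(15/4) = 2.
z-row ← z-row − (-5)·(new row 3): 10 − (-5)·2 = 20.

20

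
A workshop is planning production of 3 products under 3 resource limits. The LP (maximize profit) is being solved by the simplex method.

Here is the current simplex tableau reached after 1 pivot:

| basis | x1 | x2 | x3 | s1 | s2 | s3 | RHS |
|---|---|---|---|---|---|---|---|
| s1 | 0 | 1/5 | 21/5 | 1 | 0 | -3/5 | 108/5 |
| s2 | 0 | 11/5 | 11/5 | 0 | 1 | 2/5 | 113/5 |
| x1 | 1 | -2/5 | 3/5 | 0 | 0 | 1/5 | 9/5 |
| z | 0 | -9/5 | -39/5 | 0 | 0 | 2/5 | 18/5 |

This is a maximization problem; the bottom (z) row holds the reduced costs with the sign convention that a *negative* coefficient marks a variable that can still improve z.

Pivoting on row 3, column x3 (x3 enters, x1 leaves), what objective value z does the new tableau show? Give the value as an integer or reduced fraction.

Minimum ratio for x3: (9/5)/(3/5) = 3.
z changes by −(z-row coeff of x3)·ratio = −(-39/5)·3 = 117/5.
New z = 18/5 + (117/5) = 27.

27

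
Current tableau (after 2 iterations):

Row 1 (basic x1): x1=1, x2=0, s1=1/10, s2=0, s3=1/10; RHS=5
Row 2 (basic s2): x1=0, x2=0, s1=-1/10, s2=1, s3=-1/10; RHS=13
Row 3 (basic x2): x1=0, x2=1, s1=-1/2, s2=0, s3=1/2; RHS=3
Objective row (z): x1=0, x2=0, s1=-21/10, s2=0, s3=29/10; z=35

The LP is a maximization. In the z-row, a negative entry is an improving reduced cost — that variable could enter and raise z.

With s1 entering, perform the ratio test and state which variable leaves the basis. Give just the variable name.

Ratios: row 1 (x1): 5/(1/10) = 50; row 2 (s2): entry -1/10 ≤ 0, skip; row 3 (x2): entry -1/2 ≤ 0, skip.
Minimum ratio 50 is in the x1 row, so x1 leaves.

x1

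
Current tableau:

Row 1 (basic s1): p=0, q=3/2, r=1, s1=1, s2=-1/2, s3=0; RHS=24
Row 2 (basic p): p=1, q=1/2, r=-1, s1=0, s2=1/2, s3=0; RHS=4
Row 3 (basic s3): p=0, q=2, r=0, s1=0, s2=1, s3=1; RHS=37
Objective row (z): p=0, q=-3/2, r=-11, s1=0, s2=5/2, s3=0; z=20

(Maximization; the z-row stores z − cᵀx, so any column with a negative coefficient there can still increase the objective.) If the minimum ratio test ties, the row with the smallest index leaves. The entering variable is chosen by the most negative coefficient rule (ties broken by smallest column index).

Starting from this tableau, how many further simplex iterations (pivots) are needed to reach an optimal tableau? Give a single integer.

2

pivot: r in, s1 out → z = 284
pivot: s2 in, s3 out → z = 395
No improving column remains; optimal.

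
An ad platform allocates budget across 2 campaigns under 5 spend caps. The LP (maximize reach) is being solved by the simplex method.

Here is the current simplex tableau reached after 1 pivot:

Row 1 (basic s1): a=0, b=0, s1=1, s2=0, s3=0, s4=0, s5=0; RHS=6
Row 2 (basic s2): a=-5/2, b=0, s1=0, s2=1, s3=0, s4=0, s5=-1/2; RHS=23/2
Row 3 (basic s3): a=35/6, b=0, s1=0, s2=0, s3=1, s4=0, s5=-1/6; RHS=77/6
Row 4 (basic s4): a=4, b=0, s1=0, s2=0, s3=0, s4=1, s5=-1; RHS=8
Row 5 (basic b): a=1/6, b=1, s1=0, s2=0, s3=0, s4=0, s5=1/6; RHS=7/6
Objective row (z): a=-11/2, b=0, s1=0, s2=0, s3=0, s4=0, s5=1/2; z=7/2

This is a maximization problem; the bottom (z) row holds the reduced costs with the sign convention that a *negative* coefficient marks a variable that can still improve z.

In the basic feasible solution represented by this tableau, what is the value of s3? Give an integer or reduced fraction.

s3 is basic (row 3); its value is the RHS of that row: 77/6.

77/6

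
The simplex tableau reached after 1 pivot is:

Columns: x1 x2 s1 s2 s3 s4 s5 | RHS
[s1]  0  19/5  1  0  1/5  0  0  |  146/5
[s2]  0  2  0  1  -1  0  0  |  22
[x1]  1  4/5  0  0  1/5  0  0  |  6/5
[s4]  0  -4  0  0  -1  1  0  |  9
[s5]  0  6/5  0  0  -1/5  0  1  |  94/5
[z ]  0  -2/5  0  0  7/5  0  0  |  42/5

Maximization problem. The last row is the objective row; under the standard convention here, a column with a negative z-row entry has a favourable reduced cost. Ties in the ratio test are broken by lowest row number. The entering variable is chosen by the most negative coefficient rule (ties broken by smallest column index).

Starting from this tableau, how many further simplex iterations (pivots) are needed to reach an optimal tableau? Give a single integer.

pivot: x2 in, x1 out → z = 9
No improving column remains; optimal.

1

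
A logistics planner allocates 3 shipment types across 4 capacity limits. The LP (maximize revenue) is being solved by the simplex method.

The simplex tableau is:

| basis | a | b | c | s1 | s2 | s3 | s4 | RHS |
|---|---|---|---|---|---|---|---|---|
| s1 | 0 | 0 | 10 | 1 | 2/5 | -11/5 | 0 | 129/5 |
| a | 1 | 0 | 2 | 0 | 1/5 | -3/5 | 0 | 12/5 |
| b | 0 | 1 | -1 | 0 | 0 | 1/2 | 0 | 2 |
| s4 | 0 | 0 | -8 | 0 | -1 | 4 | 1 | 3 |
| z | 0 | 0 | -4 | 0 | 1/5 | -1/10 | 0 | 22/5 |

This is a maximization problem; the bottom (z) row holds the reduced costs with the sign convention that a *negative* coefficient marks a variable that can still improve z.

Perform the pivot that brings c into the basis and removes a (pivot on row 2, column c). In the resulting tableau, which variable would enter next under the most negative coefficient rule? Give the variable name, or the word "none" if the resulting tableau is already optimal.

Pivot element 2. New z-row = old z-row − (-4)·(row 2/2).
Updated z-row coefficients: a: 2, b: 0, c: 0, s1: 0, s2: 3/5, s3: -13/10, s4: 0.
The most negative is -13/10 in column s3, so s3 would enter next.

s3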